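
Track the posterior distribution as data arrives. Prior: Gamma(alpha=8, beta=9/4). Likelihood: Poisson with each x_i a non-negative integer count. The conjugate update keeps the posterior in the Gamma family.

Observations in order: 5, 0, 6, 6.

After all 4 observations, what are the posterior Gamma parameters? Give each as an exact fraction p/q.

obs 1: x=5 → posterior Gamma(13, 13/4)
obs 2: x=0 → posterior Gamma(13, 17/4)
obs 3: x=6 → posterior Gamma(19, 21/4)
obs 4: x=6 → posterior Gamma(25, 25/4)

alpha=25, beta=25/4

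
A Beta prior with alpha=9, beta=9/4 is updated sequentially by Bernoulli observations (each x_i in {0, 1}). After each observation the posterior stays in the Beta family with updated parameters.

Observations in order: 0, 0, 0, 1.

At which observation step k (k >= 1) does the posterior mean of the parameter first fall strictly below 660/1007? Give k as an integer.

k = 3

obs 1: x=0 → posterior Beta(9, 13/4)
obs 2: x=0 → posterior Beta(9, 17/4)
obs 3: x=0 → posterior Beta(9, 21/4)
obs 4: x=1 → posterior Beta(10, 21/4)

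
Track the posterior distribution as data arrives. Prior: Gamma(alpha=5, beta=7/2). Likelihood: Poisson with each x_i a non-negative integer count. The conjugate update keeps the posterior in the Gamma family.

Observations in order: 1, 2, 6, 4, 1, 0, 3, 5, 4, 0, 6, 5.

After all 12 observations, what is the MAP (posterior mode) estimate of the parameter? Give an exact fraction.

obs 1: x=1 → posterior Gamma(6, 9/2)
obs 2: x=2 → posterior Gamma(8, 11/2)
obs 3: x=6 → posterior Gamma(14, 13/2)
obs 4: x=4 → posterior Gamma(18, 15/2)
obs 5: x=1 → posterior Gamma(19, 17/2)
obs 6: x=0 → posterior Gamma(19, 19/2)
obs 7: x=3 → posterior Gamma(22, 21/2)
obs 8: x=5 → posterior Gamma(27, 23/2)
obs 9: x=4 → posterior Gamma(31, 25/2)
obs 10: x=0 → posterior Gamma(31, 27/2)
obs 11: x=6 → posterior Gamma(37, 29/2)
obs 12: x=5 → posterior Gamma(42, 31/2)

82/31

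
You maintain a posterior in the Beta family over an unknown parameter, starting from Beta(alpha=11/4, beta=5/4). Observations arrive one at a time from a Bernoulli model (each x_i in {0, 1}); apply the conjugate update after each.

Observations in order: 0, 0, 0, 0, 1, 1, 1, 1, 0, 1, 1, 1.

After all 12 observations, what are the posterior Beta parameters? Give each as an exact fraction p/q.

obs 1: x=0 → posterior Beta(11/4, 9/4)
obs 2: x=0 → posterior Beta(11/4, 13/4)
obs 3: x=0 → posterior Beta(11/4, 17/4)
obs 4: x=0 → posterior Beta(11/4, 21/4)
obs 5: x=1 → posterior Beta(15/4, 21/4)
obs 6: x=1 → posterior Beta(19/4, 21/4)
obs 7: x=1 → posterior Beta(23/4, 21/4)
obs 8: x=1 → posterior Beta(27/4, 21/4)
obs 9: x=0 → posterior Beta(27/4, 25/4)
obs 10: x=1 → posterior Beta(31/4, 25/4)
obs 11: x=1 → posterior Beta(35/4, 25/4)
obs 12: x=1 → posterior Beta(39/4, 25/4)

alpha=39/4, beta=25/4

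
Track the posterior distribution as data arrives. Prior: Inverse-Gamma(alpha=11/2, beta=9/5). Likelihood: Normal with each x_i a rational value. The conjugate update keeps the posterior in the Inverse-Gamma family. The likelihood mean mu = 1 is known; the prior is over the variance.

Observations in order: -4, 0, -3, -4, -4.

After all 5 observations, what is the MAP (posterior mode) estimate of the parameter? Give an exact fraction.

239/45

obs 1: x=-4 → posterior Inverse-Gamma(6, 143/10)
obs 2: x=0 → posterior Inverse-Gamma(13/2, 74/5)
obs 3: x=-3 → posterior Inverse-Gamma(7, 114/5)
obs 4: x=-4 → posterior Inverse-Gamma(15/2, 353/10)
obs 5: x=-4 → posterior Inverse-Gamma(8, 239/5)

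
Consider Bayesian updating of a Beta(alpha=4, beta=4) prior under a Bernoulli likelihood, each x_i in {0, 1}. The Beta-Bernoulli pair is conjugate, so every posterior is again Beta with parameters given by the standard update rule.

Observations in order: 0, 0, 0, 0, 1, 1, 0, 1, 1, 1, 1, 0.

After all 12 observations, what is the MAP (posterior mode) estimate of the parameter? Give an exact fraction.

obs 1: x=0 → posterior Beta(4, 5)
obs 2: x=0 → posterior Beta(4, 6)
obs 3: x=0 → posterior Beta(4, 7)
obs 4: x=0 → posterior Beta(4, 8)
obs 5: x=1 → posterior Beta(5, 8)
obs 6: x=1 → posterior Beta(6, 8)
obs 7: x=0 → posterior Beta(6, 9)
obs 8: x=1 → posterior Beta(7, 9)
obs 9: x=1 → posterior Beta(8, 9)
obs 10: x=1 → posterior Beta(9, 9)
obs 11: x=1 → posterior Beta(10, 9)
obs 12: x=0 → posterior Beta(10, 10)

1/2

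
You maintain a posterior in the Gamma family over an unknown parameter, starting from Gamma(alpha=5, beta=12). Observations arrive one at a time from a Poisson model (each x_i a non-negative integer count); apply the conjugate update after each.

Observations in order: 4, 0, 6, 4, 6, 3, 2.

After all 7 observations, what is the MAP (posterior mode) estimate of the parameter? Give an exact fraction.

29/19

obs 1: x=4 → posterior Gamma(9, 13)
obs 2: x=0 → posterior Gamma(9, 14)
obs 3: x=6 → posterior Gamma(15, 15)
obs 4: x=4 → posterior Gamma(19, 16)
obs 5: x=6 → posterior Gamma(25, 17)
obs 6: x=3 → posterior Gamma(28, 18)
obs 7: x=2 → posterior Gamma(30, 19)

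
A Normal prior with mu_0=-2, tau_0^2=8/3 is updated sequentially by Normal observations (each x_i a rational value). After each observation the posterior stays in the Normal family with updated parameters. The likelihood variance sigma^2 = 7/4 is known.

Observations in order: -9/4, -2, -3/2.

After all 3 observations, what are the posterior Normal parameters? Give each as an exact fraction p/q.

mu_0=-226/117, tau_0^2=56/117

obs 1: x=-9/4 → posterior Normal(-114/53, 56/53)
obs 2: x=-2 → posterior Normal(-178/85, 56/85)
obs 3: x=-3/2 → posterior Normal(-226/117, 56/117)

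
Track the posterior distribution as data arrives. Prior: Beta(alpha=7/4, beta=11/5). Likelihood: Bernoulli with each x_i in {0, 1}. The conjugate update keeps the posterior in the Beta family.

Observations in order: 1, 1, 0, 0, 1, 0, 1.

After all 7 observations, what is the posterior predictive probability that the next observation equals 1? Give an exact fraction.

115/219

obs 1: x=1 → posterior Beta(11/4, 11/5)
obs 2: x=1 → posterior Beta(15/4, 11/5)
obs 3: x=0 → posterior Beta(15/4, 16/5)
obs 4: x=0 → posterior Beta(15/4, 21/5)
obs 5: x=1 → posterior Beta(19/4, 21/5)
obs 6: x=0 → posterior Beta(19/4, 26/5)
obs 7: x=1 → posterior Beta(23/4, 26/5)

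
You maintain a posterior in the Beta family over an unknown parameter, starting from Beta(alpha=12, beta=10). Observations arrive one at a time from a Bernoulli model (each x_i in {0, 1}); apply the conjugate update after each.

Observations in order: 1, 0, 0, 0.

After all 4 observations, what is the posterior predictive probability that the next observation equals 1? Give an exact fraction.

obs 1: x=1 → posterior Beta(13, 10)
obs 2: x=0 → posterior Beta(13, 11)
obs 3: x=0 → posterior Beta(13, 12)
obs 4: x=0 → posterior Beta(13, 13)

1/2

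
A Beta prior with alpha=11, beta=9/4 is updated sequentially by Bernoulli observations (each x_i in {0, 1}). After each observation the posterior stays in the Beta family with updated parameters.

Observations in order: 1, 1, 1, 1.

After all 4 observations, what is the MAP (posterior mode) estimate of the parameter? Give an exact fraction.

56/61

obs 1: x=1 → posterior Beta(12, 9/4)
obs 2: x=1 → posterior Beta(13, 9/4)
obs 3: x=1 → posterior Beta(14, 9/4)
obs 4: x=1 → posterior Beta(15, 9/4)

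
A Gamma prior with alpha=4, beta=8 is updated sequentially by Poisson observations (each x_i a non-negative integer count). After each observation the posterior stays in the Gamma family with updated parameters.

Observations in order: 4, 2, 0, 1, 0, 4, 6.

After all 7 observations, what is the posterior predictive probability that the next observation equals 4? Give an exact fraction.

26500633510369777679443359375/633825300114114700748351602688

obs 1: x=4 → posterior Gamma(8, 9)
obs 2: x=2 → posterior Gamma(10, 10)
obs 3: x=0 → posterior Gamma(10, 11)
obs 4: x=1 → posterior Gamma(11, 12)
obs 5: x=0 → posterior Gamma(11, 13)
obs 6: x=4 → posterior Gamma(15, 14)
obs 7: x=6 → posterior Gamma(21, 15)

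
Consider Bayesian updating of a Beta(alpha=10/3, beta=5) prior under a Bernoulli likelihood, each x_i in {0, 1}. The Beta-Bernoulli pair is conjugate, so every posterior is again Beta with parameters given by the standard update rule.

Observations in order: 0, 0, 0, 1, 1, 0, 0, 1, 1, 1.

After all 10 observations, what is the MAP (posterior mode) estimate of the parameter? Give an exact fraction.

22/49

obs 1: x=0 → posterior Beta(10/3, 6)
obs 2: x=0 → posterior Beta(10/3, 7)
obs 3: x=0 → posterior Beta(10/3, 8)
obs 4: x=1 → posterior Beta(13/3, 8)
obs 5: x=1 → posterior Beta(16/3, 8)
obs 6: x=0 → posterior Beta(16/3, 9)
obs 7: x=0 → posterior Beta(16/3, 10)
obs 8: x=1 → posterior Beta(19/3, 10)
obs 9: x=1 → posterior Beta(22/3, 10)
obs 10: x=1 → posterior Beta(25/3, 10)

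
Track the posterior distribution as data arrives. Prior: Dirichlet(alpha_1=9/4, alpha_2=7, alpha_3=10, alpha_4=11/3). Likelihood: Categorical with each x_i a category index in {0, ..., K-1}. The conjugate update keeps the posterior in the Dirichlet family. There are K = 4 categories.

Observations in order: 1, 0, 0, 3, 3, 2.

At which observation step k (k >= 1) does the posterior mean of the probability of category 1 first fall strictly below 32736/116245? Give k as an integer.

obs 1: x=1 → posterior Dirichlet(9/4, 8, 10, 11/3)
obs 2: x=0 → posterior Dirichlet(13/4, 8, 10, 11/3)
obs 3: x=0 → posterior Dirichlet(17/4, 8, 10, 11/3)
obs 4: x=3 → posterior Dirichlet(17/4, 8, 10, 14/3)
obs 5: x=3 → posterior Dirichlet(17/4, 8, 10, 17/3)
obs 6: x=2 → posterior Dirichlet(17/4, 8, 11, 17/3)

k = 6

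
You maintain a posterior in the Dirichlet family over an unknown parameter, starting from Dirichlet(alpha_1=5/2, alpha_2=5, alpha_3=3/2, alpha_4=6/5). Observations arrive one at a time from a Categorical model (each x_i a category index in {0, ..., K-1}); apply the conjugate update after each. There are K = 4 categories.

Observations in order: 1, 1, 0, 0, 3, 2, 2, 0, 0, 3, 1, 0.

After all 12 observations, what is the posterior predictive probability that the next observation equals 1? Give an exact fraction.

40/111

obs 1: x=1 → posterior Dirichlet(5/2, 6, 3/2, 6/5)
obs 2: x=1 → posterior Dirichlet(5/2, 7, 3/2, 6/5)
obs 3: x=0 → posterior Dirichlet(7/2, 7, 3/2, 6/5)
obs 4: x=0 → posterior Dirichlet(9/2, 7, 3/2, 6/5)
obs 5: x=3 → posterior Dirichlet(9/2, 7, 3/2, 11/5)
obs 6: x=2 → posterior Dirichlet(9/2, 7, 5/2, 11/5)
obs 7: x=2 → posterior Dirichlet(9/2, 7, 7/2, 11/5)
obs 8: x=0 → posterior Dirichlet(11/2, 7, 7/2, 11/5)
obs 9: x=0 → posterior Dirichlet(13/2, 7, 7/2, 11/5)
obs 10: x=3 → posterior Dirichlet(13/2, 7, 7/2, 16/5)
obs 11: x=1 → posterior Dirichlet(13/2, 8, 7/2, 16/5)
obs 12: x=0 → posterior Dirichlet(15/2, 8, 7/2, 16/5)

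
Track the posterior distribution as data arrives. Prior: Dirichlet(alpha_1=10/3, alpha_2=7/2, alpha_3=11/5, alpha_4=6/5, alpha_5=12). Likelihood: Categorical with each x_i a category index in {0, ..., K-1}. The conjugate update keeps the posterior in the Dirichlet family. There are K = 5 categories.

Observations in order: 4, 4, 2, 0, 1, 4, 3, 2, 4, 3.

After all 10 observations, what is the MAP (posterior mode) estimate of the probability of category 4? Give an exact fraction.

obs 1: x=4 → posterior Dirichlet(10/3, 7/2, 11/5, 6/5, 13)
obs 2: x=4 → posterior Dirichlet(10/3, 7/2, 11/5, 6/5, 14)
obs 3: x=2 → posterior Dirichlet(10/3, 7/2, 16/5, 6/5, 14)
obs 4: x=0 → posterior Dirichlet(13/3, 7/2, 16/5, 6/5, 14)
obs 5: x=1 → posterior Dirichlet(13/3, 9/2, 16/5, 6/5, 14)
obs 6: x=4 → posterior Dirichlet(13/3, 9/2, 16/5, 6/5, 15)
obs 7: x=3 → posterior Dirichlet(13/3, 9/2, 16/5, 11/5, 15)
obs 8: x=2 → posterior Dirichlet(13/3, 9/2, 21/5, 11/5, 15)
obs 9: x=4 → posterior Dirichlet(13/3, 9/2, 21/5, 11/5, 16)
obs 10: x=3 → posterior Dirichlet(13/3, 9/2, 21/5, 16/5, 16)

450/817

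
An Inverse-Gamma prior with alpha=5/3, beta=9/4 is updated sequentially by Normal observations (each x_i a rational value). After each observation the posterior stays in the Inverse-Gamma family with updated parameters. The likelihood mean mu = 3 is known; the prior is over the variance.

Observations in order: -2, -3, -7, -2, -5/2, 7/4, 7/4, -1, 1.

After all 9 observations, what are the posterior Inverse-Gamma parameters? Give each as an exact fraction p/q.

alpha=37/6, beta=1951/16

obs 1: x=-2 → posterior Inverse-Gamma(13/6, 59/4)
obs 2: x=-3 → posterior Inverse-Gamma(8/3, 131/4)
obs 3: x=-7 → posterior Inverse-Gamma(19/6, 331/4)
obs 4: x=-2 → posterior Inverse-Gamma(11/3, 381/4)
obs 5: x=-5/2 → posterior Inverse-Gamma(25/6, 883/8)
obs 6: x=7/4 → posterior Inverse-Gamma(14/3, 3557/32)
obs 7: x=7/4 → posterior Inverse-Gamma(31/6, 1791/16)
obs 8: x=-1 → posterior Inverse-Gamma(17/3, 1919/16)
obs 9: x=1 → posterior Inverse-Gamma(37/6, 1951/16)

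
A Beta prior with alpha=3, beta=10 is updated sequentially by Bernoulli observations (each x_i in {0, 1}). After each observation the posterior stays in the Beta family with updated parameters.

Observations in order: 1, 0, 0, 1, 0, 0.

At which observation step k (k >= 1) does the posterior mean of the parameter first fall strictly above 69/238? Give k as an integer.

k = 4

obs 1: x=1 → posterior Beta(4, 10)
obs 2: x=0 → posterior Beta(4, 11)
obs 3: x=0 → posterior Beta(4, 12)
obs 4: x=1 → posterior Beta(5, 12)
obs 5: x=0 → posterior Beta(5, 13)
obs 6: x=0 → posterior Beta(5, 14)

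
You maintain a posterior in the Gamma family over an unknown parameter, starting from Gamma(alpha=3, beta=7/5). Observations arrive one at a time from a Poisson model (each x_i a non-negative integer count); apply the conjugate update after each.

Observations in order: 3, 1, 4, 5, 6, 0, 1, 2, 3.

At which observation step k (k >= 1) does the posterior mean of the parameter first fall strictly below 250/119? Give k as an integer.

obs 1: x=3 → posterior Gamma(6, 12/5)
obs 2: x=1 → posterior Gamma(7, 17/5)
obs 3: x=4 → posterior Gamma(11, 22/5)
obs 4: x=5 → posterior Gamma(16, 27/5)
obs 5: x=6 → posterior Gamma(22, 32/5)
obs 6: x=0 → posterior Gamma(22, 37/5)
obs 7: x=1 → posterior Gamma(23, 42/5)
obs 8: x=2 → posterior Gamma(25, 47/5)
obs 9: x=3 → posterior Gamma(28, 52/5)

k = 2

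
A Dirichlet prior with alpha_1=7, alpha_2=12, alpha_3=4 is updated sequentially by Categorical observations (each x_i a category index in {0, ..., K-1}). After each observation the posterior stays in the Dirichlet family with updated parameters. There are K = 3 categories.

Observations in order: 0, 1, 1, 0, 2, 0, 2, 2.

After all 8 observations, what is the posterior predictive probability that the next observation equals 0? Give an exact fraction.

10/31

obs 1: x=0 → posterior Dirichlet(8, 12, 4)
obs 2: x=1 → posterior Dirichlet(8, 13, 4)
obs 3: x=1 → posterior Dirichlet(8, 14, 4)
obs 4: x=0 → posterior Dirichlet(9, 14, 4)
obs 5: x=2 → posterior Dirichlet(9, 14, 5)
obs 6: x=0 → posterior Dirichlet(10, 14, 5)
obs 7: x=2 → posterior Dirichlet(10, 14, 6)
obs 8: x=2 → posterior Dirichlet(10, 14, 7)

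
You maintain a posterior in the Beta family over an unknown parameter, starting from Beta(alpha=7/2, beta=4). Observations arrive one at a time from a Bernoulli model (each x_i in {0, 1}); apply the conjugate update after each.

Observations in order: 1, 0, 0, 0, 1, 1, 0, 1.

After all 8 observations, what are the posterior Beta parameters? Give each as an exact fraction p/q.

obs 1: x=1 → posterior Beta(9/2, 4)
obs 2: x=0 → posterior Beta(9/2, 5)
obs 3: x=0 → posterior Beta(9/2, 6)
obs 4: x=0 → posterior Beta(9/2, 7)
obs 5: x=1 → posterior Beta(11/2, 7)
obs 6: x=1 → posterior Beta(13/2, 7)
obs 7: x=0 → posterior Beta(13/2, 8)
obs 8: x=1 → posterior Beta(15/2, 8)

alpha=15/2, beta=8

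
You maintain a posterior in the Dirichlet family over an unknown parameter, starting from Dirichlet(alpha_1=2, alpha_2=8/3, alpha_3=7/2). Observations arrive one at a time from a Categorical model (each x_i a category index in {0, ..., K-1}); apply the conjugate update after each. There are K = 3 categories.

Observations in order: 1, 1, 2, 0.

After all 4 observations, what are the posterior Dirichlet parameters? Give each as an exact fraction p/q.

obs 1: x=1 → posterior Dirichlet(2, 11/3, 7/2)
obs 2: x=1 → posterior Dirichlet(2, 14/3, 7/2)
obs 3: x=2 → posterior Dirichlet(2, 14/3, 9/2)
obs 4: x=0 → posterior Dirichlet(3, 14/3, 9/2)

alpha_1=3, alpha_2=14/3, alpha_3=9/2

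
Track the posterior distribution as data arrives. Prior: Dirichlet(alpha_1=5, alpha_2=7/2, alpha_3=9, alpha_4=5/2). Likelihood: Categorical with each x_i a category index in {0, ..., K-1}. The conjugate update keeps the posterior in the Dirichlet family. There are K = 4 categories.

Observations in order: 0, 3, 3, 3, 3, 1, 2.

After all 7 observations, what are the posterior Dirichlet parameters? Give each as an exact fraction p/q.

obs 1: x=0 → posterior Dirichlet(6, 7/2, 9, 5/2)
obs 2: x=3 → posterior Dirichlet(6, 7/2, 9, 7/2)
obs 3: x=3 → posterior Dirichlet(6, 7/2, 9, 9/2)
obs 4: x=3 → posterior Dirichlet(6, 7/2, 9, 11/2)
obs 5: x=3 → posterior Dirichlet(6, 7/2, 9, 13/2)
obs 6: x=1 → posterior Dirichlet(6, 9/2, 9, 13/2)
obs 7: x=2 → posterior Dirichlet(6, 9/2, 10, 13/2)

alpha_1=6, alpha_2=9/2, alpha_3=10, alpha_4=13/2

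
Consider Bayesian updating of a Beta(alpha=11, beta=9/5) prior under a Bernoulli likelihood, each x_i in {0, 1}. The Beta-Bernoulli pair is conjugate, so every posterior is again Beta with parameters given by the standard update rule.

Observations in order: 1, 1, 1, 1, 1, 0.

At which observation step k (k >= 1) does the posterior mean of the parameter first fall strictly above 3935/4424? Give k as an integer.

k = 4

obs 1: x=1 → posterior Beta(12, 9/5)
obs 2: x=1 → posterior Beta(13, 9/5)
obs 3: x=1 → posterior Beta(14, 9/5)
obs 4: x=1 → posterior Beta(15, 9/5)
obs 5: x=1 → posterior Beta(16, 9/5)
obs 6: x=0 → posterior Beta(16, 14/5)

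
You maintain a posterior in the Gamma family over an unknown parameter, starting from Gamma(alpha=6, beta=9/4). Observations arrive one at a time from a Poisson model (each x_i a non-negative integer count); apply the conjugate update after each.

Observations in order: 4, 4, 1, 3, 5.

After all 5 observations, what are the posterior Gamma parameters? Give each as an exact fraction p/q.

obs 1: x=4 → posterior Gamma(10, 13/4)
obs 2: x=4 → posterior Gamma(14, 17/4)
obs 3: x=1 → posterior Gamma(15, 21/4)
obs 4: x=3 → posterior Gamma(18, 25/4)
obs 5: x=5 → posterior Gamma(23, 29/4)

alpha=23, beta=29/4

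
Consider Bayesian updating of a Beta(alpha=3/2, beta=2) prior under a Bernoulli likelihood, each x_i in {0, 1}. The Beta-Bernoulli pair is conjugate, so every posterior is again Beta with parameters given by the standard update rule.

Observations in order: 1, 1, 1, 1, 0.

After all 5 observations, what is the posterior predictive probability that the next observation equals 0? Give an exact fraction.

obs 1: x=1 → posterior Beta(5/2, 2)
obs 2: x=1 → posterior Beta(7/2, 2)
obs 3: x=1 → posterior Beta(9/2, 2)
obs 4: x=1 → posterior Beta(11/2, 2)
obs 5: x=0 → posterior Beta(11/2, 3)

6/17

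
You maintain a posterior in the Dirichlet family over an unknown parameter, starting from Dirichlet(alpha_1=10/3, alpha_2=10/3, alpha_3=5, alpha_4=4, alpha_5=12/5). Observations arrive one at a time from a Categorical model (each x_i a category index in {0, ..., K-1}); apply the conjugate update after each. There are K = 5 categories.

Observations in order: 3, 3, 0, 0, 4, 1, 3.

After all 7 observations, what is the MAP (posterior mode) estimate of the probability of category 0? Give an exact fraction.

65/301

obs 1: x=3 → posterior Dirichlet(10/3, 10/3, 5, 5, 12/5)
obs 2: x=3 → posterior Dirichlet(10/3, 10/3, 5, 6, 12/5)
obs 3: x=0 → posterior Dirichlet(13/3, 10/3, 5, 6, 12/5)
obs 4: x=0 → posterior Dirichlet(16/3, 10/3, 5, 6, 12/5)
obs 5: x=4 → posterior Dirichlet(16/3, 10/3, 5, 6, 17/5)
obs 6: x=1 → posterior Dirichlet(16/3, 13/3, 5, 6, 17/5)
obs 7: x=3 → posterior Dirichlet(16/3, 13/3, 5, 7, 17/5)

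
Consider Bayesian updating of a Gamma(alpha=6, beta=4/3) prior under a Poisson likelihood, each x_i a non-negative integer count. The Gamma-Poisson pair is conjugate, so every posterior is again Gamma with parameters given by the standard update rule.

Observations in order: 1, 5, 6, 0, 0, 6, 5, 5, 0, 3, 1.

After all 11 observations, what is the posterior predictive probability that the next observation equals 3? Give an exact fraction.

obs 1: x=1 → posterior Gamma(7, 7/3)
obs 2: x=5 → posterior Gamma(12, 10/3)
obs 3: x=6 → posterior Gamma(18, 13/3)
obs 4: x=0 → posterior Gamma(18, 16/3)
obs 5: x=0 → posterior Gamma(18, 19/3)
obs 6: x=6 → posterior Gamma(24, 22/3)
obs 7: x=5 → posterior Gamma(29, 25/3)
obs 8: x=5 → posterior Gamma(34, 28/3)
obs 9: x=0 → posterior Gamma(34, 31/3)
obs 10: x=3 → posterior Gamma(37, 34/3)
obs 11: x=1 → posterior Gamma(38, 37/3)

2604511215743035390774070183709729766955773365759846823039397301/12089258196146291747061760000000000000000000000000000000000000000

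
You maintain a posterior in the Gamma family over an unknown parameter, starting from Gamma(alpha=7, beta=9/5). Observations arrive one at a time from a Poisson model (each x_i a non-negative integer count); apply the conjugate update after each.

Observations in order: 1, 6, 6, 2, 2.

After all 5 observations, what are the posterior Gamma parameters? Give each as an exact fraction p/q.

obs 1: x=1 → posterior Gamma(8, 14/5)
obs 2: x=6 → posterior Gamma(14, 19/5)
obs 3: x=6 → posterior Gamma(20, 24/5)
obs 4: x=2 → posterior Gamma(22, 29/5)
obs 5: x=2 → posterior Gamma(24, 34/5)

alpha=24, beta=34/5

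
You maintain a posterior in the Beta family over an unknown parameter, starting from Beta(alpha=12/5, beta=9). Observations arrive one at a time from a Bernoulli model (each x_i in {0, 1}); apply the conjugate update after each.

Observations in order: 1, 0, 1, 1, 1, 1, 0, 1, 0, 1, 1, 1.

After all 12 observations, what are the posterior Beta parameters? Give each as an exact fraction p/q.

alpha=57/5, beta=12

obs 1: x=1 → posterior Beta(17/5, 9)
obs 2: x=0 → posterior Beta(17/5, 10)
obs 3: x=1 → posterior Beta(22/5, 10)
obs 4: x=1 → posterior Beta(27/5, 10)
obs 5: x=1 → posterior Beta(32/5, 10)
obs 6: x=1 → posterior Beta(37/5, 10)
obs 7: x=0 → posterior Beta(37/5, 11)
obs 8: x=1 → posterior Beta(42/5, 11)
obs 9: x=0 → posterior Beta(42/5, 12)
obs 10: x=1 → posterior Beta(47/5, 12)
obs 11: x=1 → posterior Beta(52/5, 12)
obs 12: x=1 → posterior Beta(57/5, 12)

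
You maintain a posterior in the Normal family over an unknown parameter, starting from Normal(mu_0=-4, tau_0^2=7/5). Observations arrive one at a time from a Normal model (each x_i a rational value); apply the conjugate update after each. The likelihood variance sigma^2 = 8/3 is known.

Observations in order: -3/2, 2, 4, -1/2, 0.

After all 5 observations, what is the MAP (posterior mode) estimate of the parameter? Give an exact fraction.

obs 1: x=-3/2 → posterior Normal(-383/122, 56/61)
obs 2: x=2 → posterior Normal(-299/164, 28/41)
obs 3: x=4 → posterior Normal(-131/206, 56/103)
obs 4: x=-1/2 → posterior Normal(-19/31, 14/31)
obs 5: x=0 → posterior Normal(-76/145, 56/145)

-76/145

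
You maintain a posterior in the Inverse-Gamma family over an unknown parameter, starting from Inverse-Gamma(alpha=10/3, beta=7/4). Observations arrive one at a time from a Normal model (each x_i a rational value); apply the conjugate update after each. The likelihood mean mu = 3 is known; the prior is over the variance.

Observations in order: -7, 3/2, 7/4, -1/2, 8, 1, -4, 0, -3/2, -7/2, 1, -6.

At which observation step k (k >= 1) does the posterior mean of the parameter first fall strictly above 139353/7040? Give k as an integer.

obs 1: x=-7 → posterior Inverse-Gamma(23/6, 207/4)
obs 2: x=3/2 → posterior Inverse-Gamma(13/3, 423/8)
obs 3: x=7/4 → posterior Inverse-Gamma(29/6, 1717/32)
obs 4: x=-1/2 → posterior Inverse-Gamma(16/3, 1913/32)
obs 5: x=8 → posterior Inverse-Gamma(35/6, 2313/32)
obs 6: x=1 → posterior Inverse-Gamma(19/3, 2377/32)
obs 7: x=-4 → posterior Inverse-Gamma(41/6, 3161/32)
obs 8: x=0 → posterior Inverse-Gamma(22/3, 3305/32)
obs 9: x=-3/2 → posterior Inverse-Gamma(47/6, 3629/32)
obs 10: x=-7/2 → posterior Inverse-Gamma(25/3, 4305/32)
obs 11: x=1 → posterior Inverse-Gamma(53/6, 4369/32)
obs 12: x=-6 → posterior Inverse-Gamma(28/3, 5665/32)

k = 12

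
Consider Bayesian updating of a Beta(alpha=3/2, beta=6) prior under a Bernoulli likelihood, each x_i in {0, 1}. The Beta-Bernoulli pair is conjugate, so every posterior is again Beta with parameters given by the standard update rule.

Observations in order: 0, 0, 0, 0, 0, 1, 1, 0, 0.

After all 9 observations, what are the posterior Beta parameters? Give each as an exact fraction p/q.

obs 1: x=0 → posterior Beta(3/2, 7)
obs 2: x=0 → posterior Beta(3/2, 8)
obs 3: x=0 → posterior Beta(3/2, 9)
obs 4: x=0 → posterior Beta(3/2, 10)
obs 5: x=0 → posterior Beta(3/2, 11)
obs 6: x=1 → posterior Beta(5/2, 11)
obs 7: x=1 → posterior Beta(7/2, 11)
obs 8: x=0 → posterior Beta(7/2, 12)
obs 9: x=0 → posterior Beta(7/2, 13)

alpha=7/2, beta=13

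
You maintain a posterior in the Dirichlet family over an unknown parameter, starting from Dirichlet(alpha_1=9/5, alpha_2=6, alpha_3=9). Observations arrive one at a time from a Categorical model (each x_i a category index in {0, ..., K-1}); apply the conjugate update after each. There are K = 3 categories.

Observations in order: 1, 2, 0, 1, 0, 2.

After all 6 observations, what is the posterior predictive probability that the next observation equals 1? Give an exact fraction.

20/57

obs 1: x=1 → posterior Dirichlet(9/5, 7, 9)
obs 2: x=2 → posterior Dirichlet(9/5, 7, 10)
obs 3: x=0 → posterior Dirichlet(14/5, 7, 10)
obs 4: x=1 → posterior Dirichlet(14/5, 8, 10)
obs 5: x=0 → posterior Dirichlet(19/5, 8, 10)
obs 6: x=2 → posterior Dirichlet(19/5, 8, 11)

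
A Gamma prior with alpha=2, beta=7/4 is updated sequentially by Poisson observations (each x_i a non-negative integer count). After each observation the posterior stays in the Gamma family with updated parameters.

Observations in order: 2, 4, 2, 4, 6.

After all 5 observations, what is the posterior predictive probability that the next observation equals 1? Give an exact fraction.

obs 1: x=2 → posterior Gamma(4, 11/4)
obs 2: x=4 → posterior Gamma(8, 15/4)
obs 3: x=2 → posterior Gamma(10, 19/4)
obs 4: x=4 → posterior Gamma(14, 23/4)
obs 5: x=6 → posterior Gamma(20, 27/4)

3391292662017296281143554656080/20825506393391550743120420649631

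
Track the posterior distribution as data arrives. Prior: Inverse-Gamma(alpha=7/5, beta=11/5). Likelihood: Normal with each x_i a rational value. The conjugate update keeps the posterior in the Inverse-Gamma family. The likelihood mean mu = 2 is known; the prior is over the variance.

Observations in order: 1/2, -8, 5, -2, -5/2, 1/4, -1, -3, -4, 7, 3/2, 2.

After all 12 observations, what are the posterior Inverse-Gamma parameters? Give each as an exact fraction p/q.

alpha=37/5, beta=20017/160

obs 1: x=1/2 → posterior Inverse-Gamma(19/10, 133/40)
obs 2: x=-8 → posterior Inverse-Gamma(12/5, 2133/40)
obs 3: x=5 → posterior Inverse-Gamma(29/10, 2313/40)
obs 4: x=-2 → posterior Inverse-Gamma(17/5, 2633/40)
obs 5: x=-5/2 → posterior Inverse-Gamma(39/10, 1519/20)
obs 6: x=1/4 → posterior Inverse-Gamma(22/5, 12397/160)
obs 7: x=-1 → posterior Inverse-Gamma(49/10, 13117/160)
obs 8: x=-3 → posterior Inverse-Gamma(27/5, 15117/160)
obs 9: x=-4 → posterior Inverse-Gamma(59/10, 17997/160)
obs 10: x=7 → posterior Inverse-Gamma(32/5, 19997/160)
obs 11: x=3/2 → posterior Inverse-Gamma(69/10, 20017/160)
obs 12: x=2 → posterior Inverse-Gamma(37/5, 20017/160)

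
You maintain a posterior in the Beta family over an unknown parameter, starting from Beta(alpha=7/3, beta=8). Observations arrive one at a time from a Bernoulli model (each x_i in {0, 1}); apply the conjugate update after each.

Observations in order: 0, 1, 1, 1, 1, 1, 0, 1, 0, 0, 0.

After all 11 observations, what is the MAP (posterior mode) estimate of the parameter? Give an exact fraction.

11/29

obs 1: x=0 → posterior Beta(7/3, 9)
obs 2: x=1 → posterior Beta(10/3, 9)
obs 3: x=1 → posterior Beta(13/3, 9)
obs 4: x=1 → posterior Beta(16/3, 9)
obs 5: x=1 → posterior Beta(19/3, 9)
obs 6: x=1 → posterior Beta(22/3, 9)
obs 7: x=0 → posterior Beta(22/3, 10)
obs 8: x=1 → posterior Beta(25/3, 10)
obs 9: x=0 → posterior Beta(25/3, 11)
obs 10: x=0 → posterior Beta(25/3, 12)
obs 11: x=0 → posterior Beta(25/3, 13)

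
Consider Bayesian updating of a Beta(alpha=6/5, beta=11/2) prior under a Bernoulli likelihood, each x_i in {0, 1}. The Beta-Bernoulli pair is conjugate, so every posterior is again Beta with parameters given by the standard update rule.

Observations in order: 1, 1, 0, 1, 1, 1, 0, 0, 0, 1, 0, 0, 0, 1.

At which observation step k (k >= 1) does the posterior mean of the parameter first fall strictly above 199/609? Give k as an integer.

obs 1: x=1 → posterior Beta(11/5, 11/2)
obs 2: x=1 → posterior Beta(16/5, 11/2)
obs 3: x=0 → posterior Beta(16/5, 13/2)
obs 4: x=1 → posterior Beta(21/5, 13/2)
obs 5: x=1 → posterior Beta(26/5, 13/2)
obs 6: x=1 → posterior Beta(31/5, 13/2)
obs 7: x=0 → posterior Beta(31/5, 15/2)
obs 8: x=0 → posterior Beta(31/5, 17/2)
obs 9: x=0 → posterior Beta(31/5, 19/2)
obs 10: x=1 → posterior Beta(36/5, 19/2)
obs 11: x=0 → posterior Beta(36/5, 21/2)
obs 12: x=0 → posterior Beta(36/5, 23/2)
obs 13: x=0 → posterior Beta(36/5, 25/2)
obs 14: x=1 → posterior Beta(41/5, 25/2)

k = 2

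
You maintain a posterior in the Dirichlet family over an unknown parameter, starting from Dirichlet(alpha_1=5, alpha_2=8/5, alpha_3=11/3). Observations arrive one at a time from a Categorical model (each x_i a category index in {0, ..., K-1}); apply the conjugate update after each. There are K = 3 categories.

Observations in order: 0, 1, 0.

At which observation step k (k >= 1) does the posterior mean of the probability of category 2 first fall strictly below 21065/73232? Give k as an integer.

k = 3

obs 1: x=0 → posterior Dirichlet(6, 8/5, 11/3)
obs 2: x=1 → posterior Dirichlet(6, 13/5, 11/3)
obs 3: x=0 → posterior Dirichlet(7, 13/5, 11/3)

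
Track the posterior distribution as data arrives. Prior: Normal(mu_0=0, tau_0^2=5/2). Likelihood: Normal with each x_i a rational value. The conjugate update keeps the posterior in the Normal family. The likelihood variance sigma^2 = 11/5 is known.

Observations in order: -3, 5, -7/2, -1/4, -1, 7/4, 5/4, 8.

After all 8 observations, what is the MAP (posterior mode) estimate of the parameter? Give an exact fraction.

275/296

obs 1: x=-3 → posterior Normal(-75/47, 55/47)
obs 2: x=5 → posterior Normal(25/36, 55/72)
obs 3: x=-7/2 → posterior Normal(-75/194, 55/97)
obs 4: x=-1/4 → posterior Normal(-175/488, 55/122)
obs 5: x=-1 → posterior Normal(-275/588, 55/147)
obs 6: x=7/4 → posterior Normal(-25/172, 55/172)
obs 7: x=5/4 → posterior Normal(25/788, 55/197)
obs 8: x=8 → posterior Normal(275/296, 55/222)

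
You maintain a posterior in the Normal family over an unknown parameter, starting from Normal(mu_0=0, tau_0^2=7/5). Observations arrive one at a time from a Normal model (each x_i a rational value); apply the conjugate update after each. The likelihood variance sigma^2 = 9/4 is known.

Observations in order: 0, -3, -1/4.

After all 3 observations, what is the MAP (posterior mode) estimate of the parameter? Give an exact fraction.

obs 1: x=0 → posterior Normal(0, 63/73)
obs 2: x=-3 → posterior Normal(-84/101, 63/101)
obs 3: x=-1/4 → posterior Normal(-91/129, 21/43)

-91/129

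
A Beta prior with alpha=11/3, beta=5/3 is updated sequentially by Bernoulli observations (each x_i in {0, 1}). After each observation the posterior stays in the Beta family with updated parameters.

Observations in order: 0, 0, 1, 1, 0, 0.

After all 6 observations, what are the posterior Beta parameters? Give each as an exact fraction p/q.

alpha=17/3, beta=17/3

obs 1: x=0 → posterior Beta(11/3, 8/3)
obs 2: x=0 → posterior Beta(11/3, 11/3)
obs 3: x=1 → posterior Beta(14/3, 11/3)
obs 4: x=1 → posterior Beta(17/3, 11/3)
obs 5: x=0 → posterior Beta(17/3, 14/3)
obs 6: x=0 → posterior Beta(17/3, 17/3)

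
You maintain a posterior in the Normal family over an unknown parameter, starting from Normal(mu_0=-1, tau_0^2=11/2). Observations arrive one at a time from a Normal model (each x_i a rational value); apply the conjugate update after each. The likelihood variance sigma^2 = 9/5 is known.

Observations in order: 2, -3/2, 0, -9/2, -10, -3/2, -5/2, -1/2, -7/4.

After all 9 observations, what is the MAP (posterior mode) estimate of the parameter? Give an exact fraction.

obs 1: x=2 → posterior Normal(92/73, 99/73)
obs 2: x=-3/2 → posterior Normal(19/256, 99/128)
obs 3: x=0 → posterior Normal(19/366, 33/61)
obs 4: x=-9/2 → posterior Normal(-1, 99/238)
obs 5: x=-10 → posterior Normal(-788/293, 99/293)
obs 6: x=-3/2 → posterior Normal(-1741/696, 33/116)
obs 7: x=-5/2 → posterior Normal(-1008/403, 99/403)
obs 8: x=-1/2 → posterior Normal(-2071/916, 99/458)
obs 9: x=-7/4 → posterior Normal(-503/228, 11/57)

-503/228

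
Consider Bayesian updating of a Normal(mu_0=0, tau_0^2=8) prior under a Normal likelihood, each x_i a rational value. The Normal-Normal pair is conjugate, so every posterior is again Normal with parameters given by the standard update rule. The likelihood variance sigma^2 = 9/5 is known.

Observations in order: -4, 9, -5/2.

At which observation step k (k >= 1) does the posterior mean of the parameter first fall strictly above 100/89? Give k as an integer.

obs 1: x=-4 → posterior Normal(-160/49, 72/49)
obs 2: x=9 → posterior Normal(200/89, 72/89)
obs 3: x=-5/2 → posterior Normal(100/129, 24/43)

k = 2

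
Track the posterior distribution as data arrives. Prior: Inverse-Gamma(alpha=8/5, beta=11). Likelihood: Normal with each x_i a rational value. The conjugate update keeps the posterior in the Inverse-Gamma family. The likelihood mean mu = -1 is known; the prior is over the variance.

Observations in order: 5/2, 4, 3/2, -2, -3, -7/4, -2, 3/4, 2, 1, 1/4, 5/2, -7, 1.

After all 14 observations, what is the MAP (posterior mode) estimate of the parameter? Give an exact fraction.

obs 1: x=5/2 → posterior Inverse-Gamma(21/10, 137/8)
obs 2: x=4 → posterior Inverse-Gamma(13/5, 237/8)
obs 3: x=3/2 → posterior Inverse-Gamma(31/10, 131/4)
obs 4: x=-2 → posterior Inverse-Gamma(18/5, 133/4)
obs 5: x=-3 → posterior Inverse-Gamma(41/10, 141/4)
obs 6: x=-7/4 → posterior Inverse-Gamma(23/5, 1137/32)
obs 7: x=-2 → posterior Inverse-Gamma(51/10, 1153/32)
obs 8: x=3/4 → posterior Inverse-Gamma(28/5, 601/16)
obs 9: x=2 → posterior Inverse-Gamma(61/10, 673/16)
obs 10: x=1 → posterior Inverse-Gamma(33/5, 705/16)
obs 11: x=1/4 → posterior Inverse-Gamma(71/10, 1435/32)
obs 12: x=5/2 → posterior Inverse-Gamma(38/5, 1631/32)
obs 13: x=-7 → posterior Inverse-Gamma(81/10, 2207/32)
obs 14: x=1 → posterior Inverse-Gamma(43/5, 2271/32)

3785/512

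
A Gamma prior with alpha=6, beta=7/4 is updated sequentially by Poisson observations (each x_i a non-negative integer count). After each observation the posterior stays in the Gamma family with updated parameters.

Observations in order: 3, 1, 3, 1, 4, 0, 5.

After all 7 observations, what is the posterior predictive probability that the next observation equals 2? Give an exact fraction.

480256033952225552283477783203125000000/1992938609718721349935067589591558240333

obs 1: x=3 → posterior Gamma(9, 11/4)
obs 2: x=1 → posterior Gamma(10, 15/4)
obs 3: x=3 → posterior Gamma(13, 19/4)
obs 4: x=1 → posterior Gamma(14, 23/4)
obs 5: x=4 → posterior Gamma(18, 27/4)
obs 6: x=0 → posterior Gamma(18, 31/4)
obs 7: x=5 → posterior Gamma(23, 35/4)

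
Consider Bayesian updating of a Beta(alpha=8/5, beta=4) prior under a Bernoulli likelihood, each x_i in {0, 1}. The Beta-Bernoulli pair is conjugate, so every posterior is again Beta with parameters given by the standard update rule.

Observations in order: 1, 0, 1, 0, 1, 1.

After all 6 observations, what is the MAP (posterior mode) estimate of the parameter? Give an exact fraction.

23/48

obs 1: x=1 → posterior Beta(13/5, 4)
obs 2: x=0 → posterior Beta(13/5, 5)
obs 3: x=1 → posterior Beta(18/5, 5)
obs 4: x=0 → posterior Beta(18/5, 6)
obs 5: x=1 → posterior Beta(23/5, 6)
obs 6: x=1 → posterior Beta(28/5, 6)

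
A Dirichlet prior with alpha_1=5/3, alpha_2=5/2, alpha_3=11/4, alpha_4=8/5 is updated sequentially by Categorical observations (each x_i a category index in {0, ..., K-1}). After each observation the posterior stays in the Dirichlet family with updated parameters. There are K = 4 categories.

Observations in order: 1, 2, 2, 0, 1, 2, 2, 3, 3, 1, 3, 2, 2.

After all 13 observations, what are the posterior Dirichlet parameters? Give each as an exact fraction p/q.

obs 1: x=1 → posterior Dirichlet(5/3, 7/2, 11/4, 8/5)
obs 2: x=2 → posterior Dirichlet(5/3, 7/2, 15/4, 8/5)
obs 3: x=2 → posterior Dirichlet(5/3, 7/2, 19/4, 8/5)
obs 4: x=0 → posterior Dirichlet(8/3, 7/2, 19/4, 8/5)
obs 5: x=1 → posterior Dirichlet(8/3, 9/2, 19/4, 8/5)
obs 6: x=2 → posterior Dirichlet(8/3, 9/2, 23/4, 8/5)
obs 7: x=2 → posterior Dirichlet(8/3, 9/2, 27/4, 8/5)
obs 8: x=3 → posterior Dirichlet(8/3, 9/2, 27/4, 13/5)
obs 9: x=3 → posterior Dirichlet(8/3, 9/2, 27/4, 18/5)
obs 10: x=1 → posterior Dirichlet(8/3, 11/2, 27/4, 18/5)
obs 11: x=3 → posterior Dirichlet(8/3, 11/2, 27/4, 23/5)
obs 12: x=2 → posterior Dirichlet(8/3, 11/2, 31/4, 23/5)
obs 13: x=2 → posterior Dirichlet(8/3, 11/2, 35/4, 23/5)

alpha_1=8/3, alpha_2=11/2, alpha_3=35/4, alpha_4=23/5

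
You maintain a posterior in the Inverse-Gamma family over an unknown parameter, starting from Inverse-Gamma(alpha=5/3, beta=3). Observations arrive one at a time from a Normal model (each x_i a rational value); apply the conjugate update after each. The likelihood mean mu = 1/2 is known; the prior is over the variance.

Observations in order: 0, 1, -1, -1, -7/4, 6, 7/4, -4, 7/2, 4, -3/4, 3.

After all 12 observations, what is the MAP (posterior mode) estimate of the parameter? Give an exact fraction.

4665/832

obs 1: x=0 → posterior Inverse-Gamma(13/6, 25/8)
obs 2: x=1 → posterior Inverse-Gamma(8/3, 13/4)
obs 3: x=-1 → posterior Inverse-Gamma(19/6, 35/8)
obs 4: x=-1 → posterior Inverse-Gamma(11/3, 11/2)
obs 5: x=-7/4 → posterior Inverse-Gamma(25/6, 257/32)
obs 6: x=6 → posterior Inverse-Gamma(14/3, 741/32)
obs 7: x=7/4 → posterior Inverse-Gamma(31/6, 383/16)
obs 8: x=-4 → posterior Inverse-Gamma(17/3, 545/16)
obs 9: x=7/2 → posterior Inverse-Gamma(37/6, 617/16)
obs 10: x=4 → posterior Inverse-Gamma(20/3, 715/16)
obs 11: x=-3/4 → posterior Inverse-Gamma(43/6, 1455/32)
obs 12: x=3 → posterior Inverse-Gamma(23/3, 1555/32)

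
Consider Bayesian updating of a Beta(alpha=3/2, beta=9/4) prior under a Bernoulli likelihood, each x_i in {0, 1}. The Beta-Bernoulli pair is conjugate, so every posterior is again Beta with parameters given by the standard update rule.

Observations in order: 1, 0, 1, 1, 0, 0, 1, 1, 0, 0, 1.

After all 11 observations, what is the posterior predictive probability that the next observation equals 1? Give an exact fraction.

30/59

obs 1: x=1 → posterior Beta(5/2, 9/4)
obs 2: x=0 → posterior Beta(5/2, 13/4)
obs 3: x=1 → posterior Beta(7/2, 13/4)
obs 4: x=1 → posterior Beta(9/2, 13/4)
obs 5: x=0 → posterior Beta(9/2, 17/4)
obs 6: x=0 → posterior Beta(9/2, 21/4)
obs 7: x=1 → posterior Beta(11/2, 21/4)
obs 8: x=1 → posterior Beta(13/2, 21/4)
obs 9: x=0 → posterior Beta(13/2, 25/4)
obs 10: x=0 → posterior Beta(13/2, 29/4)
obs 11: x=1 → posterior Beta(15/2, 29/4)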